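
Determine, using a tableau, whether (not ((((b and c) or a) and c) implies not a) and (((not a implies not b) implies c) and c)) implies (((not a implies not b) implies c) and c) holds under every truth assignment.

Valid

Assume the negation and expand:
Initial set: {not ((not ((((b and c) or a) and c) implies not a) and (((not a implies not b) implies c) and c)) implies (((not a implies not b) implies c) and c))}.
not ((not ((((b and c) or a) and c) implies not a) and (((not a implies not b) implies c) and c)) implies (((not a implies not b) implies c) and c)): α-rule — add (not ((((b and c) or a) and c) implies not a) and (((not a implies not b) implies c) and c)), not (((not a implies not b) implies c) and c).
(not ((((b and c) or a) and c) implies not a) and (((not a implies not b) implies c) and c)): α-rule — add not ((((b and c) or a) and c) implies not a), (((not a implies not b) implies c) and c).
not ((((b and c) or a) and c) implies not a): α-rule — add (((b and c) or a) and c), not not a.
(((not a implies not b) implies c) and c): α-rule — add ((not a implies not b) implies c), c.
(((b and c) or a) and c): α-rule — add ((b and c) or a), c.
not (((not a implies not b) implies c) and c): β-rule — branch into not ((not a implies not b) implies c)  //  not c.
  branch 1 (add not ((not a implies not b) implies c)):
    not ((not a implies not b) implies c): α-rule — add (not a implies not b), not c.
    × closes — contains both c and not c.
  branch 2 (add not c):
    × closes — contains both c and not c.
All 2 branches close.
Every branch closed, so the negation is unsatisfiable and the formula is valid.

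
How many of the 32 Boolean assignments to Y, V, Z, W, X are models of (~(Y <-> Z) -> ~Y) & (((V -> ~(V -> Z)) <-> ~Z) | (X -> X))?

24

Initial set: {T ((~(Y <-> Z) -> ~Y) & (((V -> ~(V -> Z)) <-> ~Z) | (X -> X)))}.
T ((~(Y <-> Z) -> ~Y) & (((V -> ~(V -> Z)) <-> ~Z) | (X -> X))): α-rule — add T (~(Y <-> Z) -> ~Y), T (((V -> ~(V -> Z)) <-> ~Z) | (X -> X)).
T (~(Y <-> Z) -> ~Y): β-rule — branch into F ~(Y <-> Z)  //  T ~Y.
  branch 1 (add F ~(Y <-> Z)):
    T (((V -> ~(V -> Z)) <-> ~Z) | (X -> X)): β-rule — branch into T ((V -> ~(V -> Z)) <-> ~Z)  //  T (X -> X).
      branch 1.1 (add T ((V -> ~(V -> Z)) <-> ~Z)):
        F ~(Y <-> Z): β-rule — branch into T Y, T Z  //  F Y, F Z.
          branch 1.1.1 (add T Y, T Z):
            T ((V -> ~(V -> Z)) <-> ~Z): β-rule — branch into T (V -> ~(V -> Z)), T ~Z  //  F (V -> ~(V -> Z)), F ~Z.
              branch 1.1.1.1 (add T (V -> ~(V -> Z)), T ~Z):
                × closes — contains both Z and ~Z.
              branch 1.1.1.2 (add F (V -> ~(V -> Z)), F ~Z):
                F (V -> ~(V -> Z)): α-rule — add T V, F ~(V -> Z).
                F ~(V -> Z): β-rule — branch into F V  //  T Z.
                  branch 1.1.1.2.1 (add F V):
                    × closes — contains both V and ~V.
                  branch 1.1.1.2.2 (add T Z):
                    ○ open, literals {V=T, Y=T, Z=T}.
          branch 1.1.2 (add F Y, F Z):
            T ((V -> ~(V -> Z)) <-> ~Z): β-rule — branch into T (V -> ~(V -> Z)), T ~Z  //  F (V -> ~(V -> Z)), F ~Z.
              branch 1.1.2.1 (add T (V -> ~(V -> Z)), T ~Z):
                T (V -> ~(V -> Z)): β-rule — branch into F V  //  T ~(V -> Z).
                  branch 1.1.2.1.1 (add F V):
                    ○ open, literals {V=F, Y=F, Z=F}.
                  branch 1.1.2.1.2 (add T ~(V -> Z)):
                    T ~(V -> Z): α-rule — add T V, F Z.
                    ○ open, literals {V=T, Y=F, Z=F}.
              branch 1.1.2.2 (add F (V -> ~(V -> Z)), F ~Z):
                × closes — contains both Z and ~Z.
      branch 1.2 (add T (X -> X)):
        F ~(Y <-> Z): β-rule — branch into T Y, T Z  //  F Y, F Z.
          branch 1.2.1 (add T Y, T Z):
            T (X -> X): β-rule — branch into F X  //  T X.
              branch 1.2.1.1 (add F X):
                ○ open, literals {X=F, Y=T, Z=T}.
              branch 1.2.1.2 (add T X):
                ○ open, literals {X=T, Y=T, Z=T}.
          branch 1.2.2 (add F Y, F Z):
            T (X -> X): β-rule — branch into F X  //  T X.
              branch 1.2.2.1 (add F X):
                ○ open, literals {X=F, Y=F, Z=F}.
              branch 1.2.2.2 (add T X):
                ○ open, literals {X=T, Y=F, Z=F}.
  branch 2 (add T ~Y):
    T (((V -> ~(V -> Z)) <-> ~Z) | (X -> X)): β-rule — branch into T ((V -> ~(V -> Z)) <-> ~Z)  //  T (X -> X).
      branch 2.1 (add T ((V -> ~(V -> Z)) <-> ~Z)):
        T ((V -> ~(V -> Z)) <-> ~Z): β-rule — branch into T (V -> ~(V -> Z)), T ~Z  //  F (V -> ~(V -> Z)), F ~Z.
          branch 2.1.1 (add T (V -> ~(V -> Z)), T ~Z):
            T (V -> ~(V -> Z)): β-rule — branch into F V  //  T ~(V -> Z).
              branch 2.1.1.1 (add F V):
                ○ open, literals {V=F, Y=F, Z=F}.
              branch 2.1.1.2 (add T ~(V -> Z)):
                T ~(V -> Z): α-rule — add T V, F Z.
                ○ open, literals {V=T, Y=F, Z=F}.
          branch 2.1.2 (add F (V -> ~(V -> Z)), F ~Z):
            F (V -> ~(V -> Z)): α-rule — add T V, F ~(V -> Z).
            F ~(V -> Z): β-rule — branch into F V  //  T Z.
              branch 2.1.2.1 (add F V):
                × closes — contains both V and ~V.
              branch 2.1.2.2 (add T Z):
                ○ open, literals {V=T, Y=F, Z=T}.
      branch 2.2 (add T (X -> X)):
        T (X -> X): β-rule — branch into F X  //  T X.
          branch 2.2.1 (add F X):
            ○ open, literals {X=F, Y=F}.
          branch 2.2.2 (add T X):
            ○ open, literals {X=T, Y=F}.
4 branches closed, 12 open.
Each open branch fixes some atoms; the unmentioned ones are free. Counting distinct full assignments: branch {V=T, Y=T, Z=T} (W, X) contributes 4 new; branch {V=F, Y=F, Z=F} (W, X) contributes 4 new; branch {V=T, Y=F, Z=F} (W, X) contributes 4 new; branch {X=F, Y=T, Z=T} (V, W) contributes 2 new; branch {X=T, Y=T, Z=T} (V, W) contributes 2 new; branch {X=F, Y=F, Z=F} (V, W) contributes 0 new; branch {X=T, Y=F, Z=F} (V, W) contributes 0 new; branch {V=F, Y=F, Z=F} (W, X) contributes 0 new; branch {V=T, Y=F, Z=F} (W, X) contributes 0 new; branch {V=T, Y=F, Z=T} (W, X) contributes 4 new; branch {X=F, Y=F} (V, Z, W) contributes 2 new; branch {X=T, Y=F} (V, Z, W) contributes 2 new. Total: 24.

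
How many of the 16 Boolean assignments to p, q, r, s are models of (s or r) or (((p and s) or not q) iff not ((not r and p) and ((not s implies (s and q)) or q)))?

Initial set: {((s or r) or (((p and s) or not q) iff not ((not r and p) and ((not s implies (s and q)) or q))))}.
((s or r) or (((p and s) or not q) iff not ((not r and p) and ((not s implies (s and q)) or q)))): β-rule — branch into (s or r)  //  (((p and s) or not q) iff not ((not r and p) and ((not s implies (s and q)) or q))).
  branch 1 (add (s or r)):
    (s or r): β-rule — branch into s  //  r.
      branch 1.1 (add s):
        ○ open, literals {s=1}.
      branch 1.2 (add r):
        ○ open, literals {r=1}.
  branch 2 (add (((p and s) or not q) iff not ((not r and p) and ((not s implies (s and q)) or q)))):
    (((p and s) or not q) iff not ((not r and p) and ((not s implies (s and q)) or q))): β-rule — branch into ((p and s) or not q), not ((not r and p) and ((not s implies (s and q)) or q))  //  not ((p and s) or not q), not not ((not r and p) and ((not s implies (s and q)) or q)).
      branch 2.1 (add ((p and s) or not q), not ((not r and p) and ((not s implies (s and q)) or q))):
        ((p and s) or not q): β-rule — branch into (p and s)  //  not q.
          branch 2.1.1 (add (p and s)):
            (p and s): α-rule — add p, s.
            not ((not r and p) and ((not s implies (s and q)) or q)): β-rule — branch into not (not r and p)  //  not ((not s implies (s and q)) or q).
              branch 2.1.1.1 (add not (not r and p)):
                not (not r and p): β-rule — branch into not not r  //  not p.
                  branch 2.1.1.1.1 (add not not r):
                    ○ open, literals {p=1, r=1, s=1}.
                  branch 2.1.1.1.2 (add not p):
                    × closes — contains both p and not p.
              branch 2.1.1.2 (add not ((not s implies (s and q)) or q)):
                not ((not s implies (s and q)) or q): α-rule — add not (not s implies (s and q)), not q.
                not (not s implies (s and q)): α-rule — add not s, not (s and q).
                × closes — contains both s and not s.
          branch 2.1.2 (add not q):
            not ((not r and p) and ((not s implies (s and q)) or q)): β-rule — branch into not (not r and p)  //  not ((not s implies (s and q)) or q).
              branch 2.1.2.1 (add not (not r and p)):
                not (not r and p): β-rule — branch into not not r  //  not p.
                  branch 2.1.2.1.1 (add not not r):
                    ○ open, literals {q=0, r=1}.
                  branch 2.1.2.1.2 (add not p):
                    ○ open, literals {p=0, q=0}.
              branch 2.1.2.2 (add not ((not s implies (s and q)) or q)):
                not ((not s implies (s and q)) or q): α-rule — add not (not s implies (s and q)), not q.
                not (not s implies (s and q)): α-rule — add not s, not (s and q).
                not (s and q): β-rule — branch into not s  //  not q.
                  branch 2.1.2.2.1 (add not s):
                    ○ open, literals {q=0, s=0}.
                  branch 2.1.2.2.2 (add not q):
                    ○ open, literals {q=0, s=0}.
      branch 2.2 (add not ((p and s) or not q), not not ((not r and p) and ((not s implies (s and q)) or q))):
        not ((p and s) or not q): α-rule — add not (p and s), not not q.
        not not ((not r and p) and ((not s implies (s and q)) or q)): α-rule — add (not r and p), ((not s implies (s and q)) or q).
        (not r and p): α-rule — add not r, p.
        not (p and s): β-rule — branch into not p  //  not s.
          branch 2.2.1 (add not p):
            × closes — contains both p and not p.
          branch 2.2.2 (add not s):
            ((not s implies (s and q)) or q): β-rule — branch into (not s implies (s and q))  //  q.
              branch 2.2.2.1 (add (not s implies (s and q))):
                (not s implies (s and q)): β-rule — branch into not not s  //  (s and q).
                  branch 2.2.2.1.1 (add not not s):
                    × closes — contains both s and not s.
                  branch 2.2.2.1.2 (add (s and q)):
                    (s and q): α-rule — add s, q.
                    × closes — contains both s and not s.
              branch 2.2.2.2 (add q):
                ○ open, literals {p=1, q=1, r=0, s=0}.
5 branches closed, 8 open.
Each open branch fixes some atoms; the unmentioned ones are free. Counting distinct full assignments: branch {s=1} (p, q, r) contributes 8 new; branch {r=1} (p, q, s) contributes 4 new; branch {p=1, r=1, s=1} (q) contributes 0 new; branch {q=0, r=1} (p, s) contributes 0 new; branch {p=0, q=0} (r, s) contributes 1 new; branch {q=0, s=0} (p, r) contributes 1 new; branch {q=0, s=0} (p, r) contributes 0 new; branch {p=1, q=1, r=0, s=0} (none free) contributes 1 new. Total: 15.

15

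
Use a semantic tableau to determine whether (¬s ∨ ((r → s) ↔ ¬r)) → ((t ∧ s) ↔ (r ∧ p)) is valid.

Assume the negation and expand:
Initial set: {¬((¬s ∨ ((r → s) ↔ ¬r)) → ((t ∧ s) ↔ (r ∧ p)))}.
¬((¬s ∨ ((r → s) ↔ ¬r)) → ((t ∧ s) ↔ (r ∧ p))): α-rule — add (¬s ∨ ((r → s) ↔ ¬r)), ¬((t ∧ s) ↔ (r ∧ p)).
(¬s ∨ ((r → s) ↔ ¬r)): β-rule — branch into ¬s  //  ((r → s) ↔ ¬r).
  branch 1 (add ¬s):
    ¬((t ∧ s) ↔ (r ∧ p)): β-rule — branch into (t ∧ s), ¬(r ∧ p)  //  ¬(t ∧ s), (r ∧ p).
      branch 1.1 (add (t ∧ s), ¬(r ∧ p)):
        (t ∧ s): α-rule — add t, s.
        × closes — contains both s and ¬s.
      branch 1.2 (add ¬(t ∧ s), (r ∧ p)):
        (r ∧ p): α-rule — add r, p.
        ¬(t ∧ s): β-rule — branch into ¬t  //  ¬s.
          branch 1.2.1 (add ¬t):
            ○ open, literals {p=1, r=1, s=0, t=0}.
          branch 1.2.2 (add ¬s):
            ○ open, literals {p=1, r=1, s=0}.
  branch 2 (add ((r → s) ↔ ¬r)):
    ¬((t ∧ s) ↔ (r ∧ p)): β-rule — branch into (t ∧ s), ¬(r ∧ p)  //  ¬(t ∧ s), (r ∧ p).
      branch 2.1 (add (t ∧ s), ¬(r ∧ p)):
        (t ∧ s): α-rule — add t, s.
        ((r → s) ↔ ¬r): β-rule — branch into (r → s), ¬r  //  ¬(r → s), ¬¬r.
          branch 2.1.1 (add (r → s), ¬r):
            ¬(r ∧ p): β-rule — branch into ¬r  //  ¬p.
              branch 2.1.1.1 (add ¬r):
                (r → s): β-rule — branch into ¬r  //  s.
                  branch 2.1.1.1.1 (add ¬r):
                    ○ open, literals {r=0, s=1, t=1}.
                  branch 2.1.1.1.2 (add s):
                    ○ open, literals {r=0, s=1, t=1}.
              branch 2.1.1.2 (add ¬p):
                (r → s): β-rule — branch into ¬r  //  s.
                  branch 2.1.1.2.1 (add ¬r):
                    ○ open, literals {p=0, r=0, s=1, t=1}.
                  branch 2.1.1.2.2 (add s):
                    ○ open, literals {p=0, r=0, s=1, t=1}.
          branch 2.1.2 (add ¬(r → s), ¬¬r):
            ¬(r → s): α-rule — add r, ¬s.
            × closes — contains both s and ¬s.
      branch 2.2 (add ¬(t ∧ s), (r ∧ p)):
        (r ∧ p): α-rule — add r, p.
        ((r → s) ↔ ¬r): β-rule — branch into (r → s), ¬r  //  ¬(r → s), ¬¬r.
          branch 2.2.1 (add (r → s), ¬r):
            × closes — contains both r and ¬r.
          branch 2.2.2 (add ¬(r → s), ¬¬r):
            ¬(r → s): α-rule — add r, ¬s.
            ¬(t ∧ s): β-rule — branch into ¬t  //  ¬s.
              branch 2.2.2.1 (add ¬t):
                ○ open, literals {p=1, r=1, s=0, t=0}.
              branch 2.2.2.2 (add ¬s):
                ○ open, literals {p=1, r=1, s=0}.
3 branches closed, 8 open.
An open branch gives a countermodel: p=1, r=1, s=0, t=0 (unmentioned atoms arbitrary); under it the original formula is false.

Not valid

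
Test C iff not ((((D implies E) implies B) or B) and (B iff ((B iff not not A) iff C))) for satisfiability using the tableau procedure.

Initial set: {(C iff not ((((D implies E) implies B) or B) and (B iff ((B iff not not A) iff C))))}.
(C iff not ((((D implies E) implies B) or B) and (B iff ((B iff not not A) iff C)))): β-rule — branch into C, not ((((D implies E) implies B) or B) and (B iff ((B iff not not A) iff C)))  //  not C, not not ((((D implies E) implies B) or B) and (B iff ((B iff not not A) iff C))).
  branch 1 (add C, not ((((D implies E) implies B) or B) and (B iff ((B iff not not A) iff C)))):
    not ((((D implies E) implies B) or B) and (B iff ((B iff not not A) iff C))): β-rule — branch into not (((D implies E) implies B) or B)  //  not (B iff ((B iff not not A) iff C)).
      branch 1.1 (add not (((D implies E) implies B) or B)):
        not (((D implies E) implies B) or B): α-rule — add not ((D implies E) implies B), not B.
        not ((D implies E) implies B): α-rule — add (D implies E), not B.
        (D implies E): β-rule — branch into not D  //  E.
          branch 1.1.1 (add not D):
            ○ open, literals {B=0, C=1, D=0}.
          branch 1.1.2 (add E):
            ○ open, literals {B=0, C=1, E=1}.
      branch 1.2 (add not (B iff ((B iff not not A) iff C))):
        not (B iff ((B iff not not A) iff C)): β-rule — branch into B, not ((B iff not not A) iff C)  //  not B, ((B iff not not A) iff C).
          branch 1.2.1 (add B, not ((B iff not not A) iff C)):
            not ((B iff not not A) iff C): β-rule — branch into (B iff not not A), not C  //  not (B iff not not A), C.
              branch 1.2.1.1 (add (B iff not not A), not C):
                × closes — contains both C and not C.
              branch 1.2.1.2 (add not (B iff not not A), C):
                not (B iff not not A): β-rule — branch into B, not not not A  //  not B, not not A.
                  branch 1.2.1.2.1 (add B, not not not A):
                    not not not A: drop double negation, giving not A.
                    ○ open, literals {A=0, B=1, C=1}.
                  branch 1.2.1.2.2 (add not B, not not A):
                    × closes — contains both B and not B.
          branch 1.2.2 (add not B, ((B iff not not A) iff C)):
            ((B iff not not A) iff C): β-rule — branch into (B iff not not A), C  //  not (B iff not not A), not C.
              branch 1.2.2.1 (add (B iff not not A), C):
                (B iff not not A): β-rule — branch into B, not not A  //  not B, not not not A.
                  branch 1.2.2.1.1 (add B, not not A):
                    × closes — contains both B and not B.
                  branch 1.2.2.1.2 (add not B, not not not A):
                    not not not A: drop double negation, giving not A.
                    ○ open, literals {A=0, B=0, C=1}.
              branch 1.2.2.2 (add not (B iff not not A), not C):
                × closes — contains both C and not C.
  branch 2 (add not C, not not ((((D implies E) implies B) or B) and (B iff ((B iff not not A) iff C)))):
    not not ((((D implies E) implies B) or B) and (B iff ((B iff not not A) iff C))): α-rule — add (((D implies E) implies B) or B), (B iff ((B iff not not A) iff C)).
    (((D implies E) implies B) or B): β-rule — branch into ((D implies E) implies B)  //  B.
      branch 2.1 (add ((D implies E) implies B)):
        (B iff ((B iff not not A) iff C)): β-rule — branch into B, ((B iff not not A) iff C)  //  not B, not ((B iff not not A) iff C).
          branch 2.1.1 (add B, ((B iff not not A) iff C)):
            ((D implies E) implies B): β-rule — branch into not (D implies E)  //  B.
              branch 2.1.1.1 (add not (D implies E)):
                not (D implies E): α-rule — add D, not E.
                ((B iff not not A) iff C): β-rule — branch into (B iff not not A), C  //  not (B iff not not A), not C.
                  branch 2.1.1.1.1 (add (B iff not not A), C):
                    × closes — contains both C and not C.
                  branch 2.1.1.1.2 (add not (B iff not not A), not C):
                    not (B iff not not A): β-rule — branch into B, not not not A  //  not B, not not A.
                      branch 2.1.1.1.2.1 (add B, not not not A):
                        not not not A: drop double negation, giving not A.
                        ○ open, literals {A=0, B=1, C=0, D=1, E=0}.
                      branch 2.1.1.1.2.2 (add not B, not not A):
                        × closes — contains both B and not B.
              branch 2.1.1.2 (add B):
                ((B iff not not A) iff C): β-rule — branch into (B iff not not A), C  //  not (B iff not not A), not C.
                  branch 2.1.1.2.1 (add (B iff not not A), C):
                    × closes — contains both C and not C.
                  branch 2.1.1.2.2 (add not (B iff not not A), not C):
                    not (B iff not not A): β-rule — branch into B, not not not A  //  not B, not not A.
                      branch 2.1.1.2.2.1 (add B, not not not A):
                        not not not A: drop double negation, giving not A.
                        ○ open, literals {A=0, B=1, C=0}.
                      branch 2.1.1.2.2.2 (add not B, not not A):
                        × closes — contains both B and not B.
          branch 2.1.2 (add not B, not ((B iff not not A) iff C)):
            ((D implies E) implies B): β-rule — branch into not (D implies E)  //  B.
              branch 2.1.2.1 (add not (D implies E)):
                not (D implies E): α-rule — add D, not E.
                not ((B iff not not A) iff C): β-rule — branch into (B iff not not A), not C  //  not (B iff not not A), C.
                  branch 2.1.2.1.1 (add (B iff not not A), not C):
                    (B iff not not A): β-rule — branch into B, not not A  //  not B, not not not A.
                      branch 2.1.2.1.1.1 (add B, not not A):
                        × closes — contains both B and not B.
                      branch 2.1.2.1.1.2 (add not B, not not not A):
                        not not not A: drop double negation, giving not A.
                        ○ open, literals {A=0, B=0, C=0, D=1, E=0}.
                  branch 2.1.2.1.2 (add not (B iff not not A), C):
                    × closes — contains both C and not C.
              branch 2.1.2.2 (add B):
                × closes — contains both B and not B.
      branch 2.2 (add B):
        (B iff ((B iff not not A) iff C)): β-rule — branch into B, ((B iff not not A) iff C)  //  not B, not ((B iff not not A) iff C).
          branch 2.2.1 (add B, ((B iff not not A) iff C)):
            ((B iff not not A) iff C): β-rule — branch into (B iff not not A), C  //  not (B iff not not A), not C.
              branch 2.2.1.1 (add (B iff not not A), C):
                × closes — contains both C and not C.
              branch 2.2.1.2 (add not (B iff not not A), not C):
                not (B iff not not A): β-rule — branch into B, not not not A  //  not B, not not A.
                  branch 2.2.1.2.1 (add B, not not not A):
                    not not not A: drop double negation, giving not A.
                    ○ open, literals {A=0, B=1, C=0}.
                  branch 2.2.1.2.2 (add not B, not not A):
                    × closes — contains both B and not B.
          branch 2.2.2 (add not B, not ((B iff not not A) iff C)):
            × closes — contains both B and not B.
14 branches closed, 8 open.
An open branch gives a satisfying assignment: B=0, C=1, D=0.

Satisfiable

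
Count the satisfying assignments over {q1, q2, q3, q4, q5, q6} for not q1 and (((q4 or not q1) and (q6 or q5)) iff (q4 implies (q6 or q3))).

Initial set: {(not q1 and (((q4 or not q1) and (q6 or q5)) iff (q4 implies (q6 or q3))))}.
(not q1 and (((q4 or not q1) and (q6 or q5)) iff (q4 implies (q6 or q3)))): α-rule — add not q1, (((q4 or not q1) and (q6 or q5)) iff (q4 implies (q6 or q3))).
(((q4 or not q1) and (q6 or q5)) iff (q4 implies (q6 or q3))): β-rule — branch into ((q4 or not q1) and (q6 or q5)), (q4 implies (q6 or q3))  //  not ((q4 or not q1) and (q6 or q5)), not (q4 implies (q6 or q3)).
  branch 1 (add ((q4 or not q1) and (q6 or q5)), (q4 implies (q6 or q3))):
    ((q4 or not q1) and (q6 or q5)): α-rule — add (q4 or not q1), (q6 or q5).
    (q4 implies (q6 or q3)): β-rule — branch into not q4  //  (q6 or q3).
      branch 1.1 (add not q4):
        (q4 or not q1): β-rule — branch into q4  //  not q1.
          branch 1.1.1 (add q4):
            × closes — contains both q4 and not q4.
          branch 1.1.2 (add not q1):
            (q6 or q5): β-rule — branch into q6  //  q5.
              branch 1.1.2.1 (add q6):
                ○ open, literals {q1=F, q4=F, q6=T}.
              branch 1.1.2.2 (add q5):
                ○ open, literals {q1=F, q4=F, q5=T}.
      branch 1.2 (add (q6 or q3)):
        (q4 or not q1): β-rule — branch into q4  //  not q1.
          branch 1.2.1 (add q4):
            (q6 or q5): β-rule — branch into q6  //  q5.
              branch 1.2.1.1 (add q6):
                (q6 or q3): β-rule — branch into q6  //  q3.
                  branch 1.2.1.1.1 (add q6):
                    ○ open, literals {q1=F, q4=T, q6=T}.
                  branch 1.2.1.1.2 (add q3):
                    ○ open, literals {q1=F, q3=T, q4=T, q6=T}.
              branch 1.2.1.2 (add q5):
                (q6 or q3): β-rule — branch into q6  //  q3.
                  branch 1.2.1.2.1 (add q6):
                    ○ open, literals {q1=F, q4=T, q5=T, q6=T}.
                  branch 1.2.1.2.2 (add q3):
                    ○ open, literals {q1=F, q3=T, q4=T, q5=T}.
          branch 1.2.2 (add not q1):
            (q6 or q5): β-rule — branch into q6  //  q5.
              branch 1.2.2.1 (add q6):
                (q6 or q3): β-rule — branch into q6  //  q3.
                  branch 1.2.2.1.1 (add q6):
                    ○ open, literals {q1=F, q6=T}.
                  branch 1.2.2.1.2 (add q3):
                    ○ open, literals {q1=F, q3=T, q6=T}.
              branch 1.2.2.2 (add q5):
                (q6 or q3): β-rule — branch into q6  //  q3.
                  branch 1.2.2.2.1 (add q6):
                    ○ open, literals {q1=F, q5=T, q6=T}.
                  branch 1.2.2.2.2 (add q3):
                    ○ open, literals {q1=F, q3=T, q5=T}.
  branch 2 (add not ((q4 or not q1) and (q6 or q5)), not (q4 implies (q6 or q3))):
    not (q4 implies (q6 or q3)): α-rule — add q4, not (q6 or q3).
    not (q6 or q3): α-rule — add not q6, not q3.
    not ((q4 or not q1) and (q6 or q5)): β-rule — branch into not (q4 or not q1)  //  not (q6 or q5).
      branch 2.1 (add not (q4 or not q1)):
        not (q4 or not q1): α-rule — add not q4, not not q1.
        × closes — contains both q4 and not q4.
      branch 2.2 (add not (q6 or q5)):
        not (q6 or q5): α-rule — add not q6, not q5.
        ○ open, literals {q1=F, q3=F, q4=T, q5=F, q6=F}.
2 branches closed, 11 open.
Each open branch fixes some atoms; the unmentioned ones are free. Counting distinct full assignments: branch {q1=F, q4=F, q6=T} (q2, q3, q5) contributes 8 new; branch {q1=F, q4=F, q5=T} (q2, q3, q6) contributes 4 new; branch {q1=F, q4=T, q6=T} (q2, q3, q5) contributes 8 new; branch {q1=F, q3=T, q4=T, q6=T} (q2, q5) contributes 0 new; branch {q1=F, q4=T, q5=T, q6=T} (q2, q3) contributes 0 new; branch {q1=F, q3=T, q4=T, q5=T} (q2, q6) contributes 2 new; branch {q1=F, q6=T} (q2, q3, q4, q5) contributes 0 new; branch {q1=F, q3=T, q6=T} (q2, q4, q5) contributes 0 new; branch {q1=F, q5=T, q6=T} (q2, q3, q4) contributes 0 new; branch {q1=F, q3=T, q5=T} (q2, q4, q6) contributes 0 new; branch {q1=F, q3=F, q4=T, q5=F, q6=F} (q2) contributes 2 new. Total: 24.

24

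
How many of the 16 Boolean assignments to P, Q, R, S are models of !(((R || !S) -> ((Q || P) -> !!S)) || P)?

Initial set: {!(((R || !S) -> ((Q || P) -> !!S)) || P)}.
!(((R || !S) -> ((Q || P) -> !!S)) || P): α-rule — add !((R || !S) -> ((Q || P) -> !!S)), !P.
!((R || !S) -> ((Q || P) -> !!S)): α-rule — add (R || !S), !((Q || P) -> !!S).
!((Q || P) -> !!S): α-rule — add (Q || P), !!!S.
!!!S: drop double negation, giving !S.
(R || !S): β-rule — branch into R  //  !S.
  branch 1 (add R):
    (Q || P): β-rule — branch into Q  //  P.
      branch 1.1 (add Q):
        ○ open, literals {P=false, Q=true, R=true, S=false}.
      branch 1.2 (add P):
        × closes — contains both P and !P.
  branch 2 (add !S):
    (Q || P): β-rule — branch into Q  //  P.
      branch 2.1 (add Q):
        ○ open, literals {P=false, Q=true, S=false}.
      branch 2.2 (add P):
        × closes — contains both P and !P.
2 branches closed, 2 open.
Each open branch fixes some atoms; the unmentioned ones are free. Counting distinct full assignments: branch {P=false, Q=true, R=true, S=false} (none free) contributes 1 new; branch {P=false, Q=true, S=false} (R) contributes 1 new. Total: 2.

2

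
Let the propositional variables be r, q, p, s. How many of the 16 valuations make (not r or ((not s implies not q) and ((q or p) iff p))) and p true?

7

Initial set: {((not r or ((not s implies not q) and ((q or p) iff p))) and p)}.
((not r or ((not s implies not q) and ((q or p) iff p))) and p): α-rule — add (not r or ((not s implies not q) and ((q or p) iff p))), p.
(not r or ((not s implies not q) and ((q or p) iff p))): β-rule — branch into not r  //  ((not s implies not q) and ((q or p) iff p)).
  branch 1 (add not r):
    ○ open, literals {p=true, r=false}.
  branch 2 (add ((not s implies not q) and ((q or p) iff p))):
    ((not s implies not q) and ((q or p) iff p)): α-rule — add (not s implies not q), ((q or p) iff p).
    (not s implies not q): β-rule — branch into not not s  //  not q.
      branch 2.1 (add not not s):
        ((q or p) iff p): β-rule — branch into (q or p), p  //  not (q or p), not p.
          branch 2.1.1 (add (q or p), p):
            (q or p): β-rule — branch into q  //  p.
              branch 2.1.1.1 (add q):
                ○ open, literals {p=true, q=true, s=true}.
              branch 2.1.1.2 (add p):
                ○ open, literals {p=true, s=true}.
          branch 2.1.2 (add not (q or p), not p):
            × closes — contains both p and not p.
      branch 2.2 (add not q):
        ((q or p) iff p): β-rule — branch into (q or p), p  //  not (q or p), not p.
          branch 2.2.1 (add (q or p), p):
            (q or p): β-rule — branch into q  //  p.
              branch 2.2.1.1 (add q):
                × closes — contains both q and not q.
              branch 2.2.1.2 (add p):
                ○ open, literals {p=true, q=false}.
          branch 2.2.2 (add not (q or p), not p):
            × closes — contains both p and not p.
3 branches closed, 4 open.
Each open branch fixes some atoms; the unmentioned ones are free. Counting distinct full assignments: branch {p=true, r=false} (q, s) contributes 4 new; branch {p=true, q=true, s=true} (r) contributes 1 new; branch {p=true, s=true} (r, q) contributes 1 new; branch {p=true, q=false} (r, s) contributes 1 new. Total: 7.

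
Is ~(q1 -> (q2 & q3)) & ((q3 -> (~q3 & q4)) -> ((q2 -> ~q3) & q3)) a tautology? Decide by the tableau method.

Not valid

Assume the negation and expand:
Initial set: {~(~(q1 -> (q2 & q3)) & ((q3 -> (~q3 & q4)) -> ((q2 -> ~q3) & q3)))}.
~(~(q1 -> (q2 & q3)) & ((q3 -> (~q3 & q4)) -> ((q2 -> ~q3) & q3))): β-rule — branch into ~~(q1 -> (q2 & q3))  //  ~((q3 -> (~q3 & q4)) -> ((q2 -> ~q3) & q3)).
  branch 1 (add ~~(q1 -> (q2 & q3))):
    ~~(q1 -> (q2 & q3)): β-rule — branch into ~q1  //  (q2 & q3).
      branch 1.1 (add ~q1):
        ○ open, literals {q1=F}.
      branch 1.2 (add (q2 & q3)):
        (q2 & q3): α-rule — add q2, q3.
        ○ open, literals {q2=T, q3=T}.
  branch 2 (add ~((q3 -> (~q3 & q4)) -> ((q2 -> ~q3) & q3))):
    ~((q3 -> (~q3 & q4)) -> ((q2 -> ~q3) & q3)): α-rule — add (q3 -> (~q3 & q4)), ~((q2 -> ~q3) & q3).
    (q3 -> (~q3 & q4)): β-rule — branch into ~q3  //  (~q3 & q4).
      branch 2.1 (add ~q3):
        ~((q2 -> ~q3) & q3): β-rule — branch into ~(q2 -> ~q3)  //  ~q3.
          branch 2.1.1 (add ~(q2 -> ~q3)):
            ~(q2 -> ~q3): α-rule — add q2, ~~q3.
            × closes — contains both q3 and ~q3.
          branch 2.1.2 (add ~q3):
            ○ open, literals {q3=F}.
      branch 2.2 (add (~q3 & q4)):
        (~q3 & q4): α-rule — add ~q3, q4.
        ~((q2 -> ~q3) & q3): β-rule — branch into ~(q2 -> ~q3)  //  ~q3.
          branch 2.2.1 (add ~(q2 -> ~q3)):
            ~(q2 -> ~q3): α-rule — add q2, ~~q3.
            × closes — contains both q3 and ~q3.
          branch 2.2.2 (add ~q3):
            ○ open, literals {q3=F, q4=T}.
2 branches closed, 4 open.
An open branch gives a countermodel: q1=F (unmentioned atoms arbitrary); under it the original formula is false.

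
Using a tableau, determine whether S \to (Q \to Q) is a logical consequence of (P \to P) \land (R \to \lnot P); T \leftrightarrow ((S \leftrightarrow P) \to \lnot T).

Yes

Initial set: {((P \to P) \land (R \to \lnot P)); (T \leftrightarrow ((S \leftrightarrow P) \to \lnot T)); \lnot (S \to (Q \to Q))}.
((P \to P) \land (R \to \lnot P)): α-rule — add (P \to P), (R \to \lnot P).
\lnot (S \to (Q \to Q)): α-rule — add S, \lnot (Q \to Q).
\lnot (Q \to Q): α-rule — add Q, \lnot Q.
× closes — contains both Q and \lnot Q.
All 1 branch closes.
Every branch closed, so the premises entail the conclusion.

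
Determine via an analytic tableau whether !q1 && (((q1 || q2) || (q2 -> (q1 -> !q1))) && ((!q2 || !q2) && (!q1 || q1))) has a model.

Satisfiable

Initial set: {(!q1 && (((q1 || q2) || (q2 -> (q1 -> !q1))) && ((!q2 || !q2) && (!q1 || q1))))}.
(!q1 && (((q1 || q2) || (q2 -> (q1 -> !q1))) && ((!q2 || !q2) && (!q1 || q1)))): α-rule — add !q1, (((q1 || q2) || (q2 -> (q1 -> !q1))) && ((!q2 || !q2) && (!q1 || q1))).
(((q1 || q2) || (q2 -> (q1 -> !q1))) && ((!q2 || !q2) && (!q1 || q1))): α-rule — add ((q1 || q2) || (q2 -> (q1 -> !q1))), ((!q2 || !q2) && (!q1 || q1)).
((!q2 || !q2) && (!q1 || q1)): α-rule — add (!q2 || !q2), (!q1 || q1).
((q1 || q2) || (q2 -> (q1 -> !q1))): β-rule — branch into (q1 || q2)  //  (q2 -> (q1 -> !q1)).
  branch 1 (add (q1 || q2)):
    (!q2 || !q2): β-rule — branch into !q2  //  !q2.
      branch 1.1 (add !q2):
        (!q1 || q1): β-rule — branch into !q1  //  q1.
          branch 1.1.1 (add !q1):
            (q1 || q2): β-rule — branch into q1  //  q2.
              branch 1.1.1.1 (add q1):
                × closes — contains both q1 and !q1.
              branch 1.1.1.2 (add q2):
                × closes — contains both q2 and !q2.
          branch 1.1.2 (add q1):
            × closes — contains both q1 and !q1.
      branch 1.2 (add !q2):
        (!q1 || q1): β-rule — branch into !q1  //  q1.
          branch 1.2.1 (add !q1):
            (q1 || q2): β-rule — branch into q1  //  q2.
              branch 1.2.1.1 (add q1):
                × closes — contains both q1 and !q1.
              branch 1.2.1.2 (add q2):
                × closes — contains both q2 and !q2.
          branch 1.2.2 (add q1):
            × closes — contains both q1 and !q1.
  branch 2 (add (q2 -> (q1 -> !q1))):
    (!q2 || !q2): β-rule — branch into !q2  //  !q2.
      branch 2.1 (add !q2):
        (!q1 || q1): β-rule — branch into !q1  //  q1.
          branch 2.1.1 (add !q1):
            (q2 -> (q1 -> !q1)): β-rule — branch into !q2  //  (q1 -> !q1).
              branch 2.1.1.1 (add !q2):
                ○ open, literals {q1=0, q2=0}.
              branch 2.1.1.2 (add (q1 -> !q1)):
                (q1 -> !q1): β-rule — branch into !q1  //  !q1.
                  branch 2.1.1.2.1 (add !q1):
                    ○ open, literals {q1=0, q2=0}.
                  branch 2.1.1.2.2 (add !q1):
                    ○ open, literals {q1=0, q2=0}.
          branch 2.1.2 (add q1):
            × closes — contains both q1 and !q1.
      branch 2.2 (add !q2):
        (!q1 || q1): β-rule — branch into !q1  //  q1.
          branch 2.2.1 (add !q1):
            (q2 -> (q1 -> !q1)): β-rule — branch into !q2  //  (q1 -> !q1).
              branch 2.2.1.1 (add !q2):
                ○ open, literals {q1=0, q2=0}.
              branch 2.2.1.2 (add (q1 -> !q1)):
                (q1 -> !q1): β-rule — branch into !q1  //  !q1.
                  branch 2.2.1.2.1 (add !q1):
                    ○ open, literals {q1=0, q2=0}.
                  branch 2.2.1.2.2 (add !q1):
                    ○ open, literals {q1=0, q2=0}.
          branch 2.2.2 (add q1):
            × closes — contains both q1 and !q1.
8 branches closed, 6 open.
An open branch gives a satisfying assignment: q1=0, q2=0.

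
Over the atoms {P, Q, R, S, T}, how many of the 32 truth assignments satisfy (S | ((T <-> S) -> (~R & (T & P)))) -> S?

24

Initial set: {((S | ((T <-> S) -> (~R & (T & P)))) -> S)}.
((S | ((T <-> S) -> (~R & (T & P)))) -> S): β-rule — branch into ~(S | ((T <-> S) -> (~R & (T & P))))  //  S.
  branch 1 (add ~(S | ((T <-> S) -> (~R & (T & P))))):
    ~(S | ((T <-> S) -> (~R & (T & P)))): α-rule — add ~S, ~((T <-> S) -> (~R & (T & P))).
    ~((T <-> S) -> (~R & (T & P))): α-rule — add (T <-> S), ~(~R & (T & P)).
    (T <-> S): β-rule — branch into T, S  //  ~T, ~S.
      branch 1.1 (add T, S):
        × closes — contains both S and ~S.
      branch 1.2 (add ~T, ~S):
        ~(~R & (T & P)): β-rule — branch into ~~R  //  ~(T & P).
          branch 1.2.1 (add ~~R):
            ○ open, literals {R=1, S=0, T=0}.
          branch 1.2.2 (add ~(T & P)):
            ~(T & P): β-rule — branch into ~T  //  ~P.
              branch 1.2.2.1 (add ~T):
                ○ open, literals {S=0, T=0}.
              branch 1.2.2.2 (add ~P):
                ○ open, literals {P=0, S=0, T=0}.
  branch 2 (add S):
    ○ open, literals {S=1}.
1 branch closed, 4 open.
Each open branch fixes some atoms; the unmentioned ones are free. Counting distinct full assignments: branch {R=1, S=0, T=0} (P, Q) contributes 4 new; branch {S=0, T=0} (P, Q, R) contributes 4 new; branch {P=0, S=0, T=0} (Q, R) contributes 0 new; branch {S=1} (P, Q, R, T) contributes 16 new. Total: 24.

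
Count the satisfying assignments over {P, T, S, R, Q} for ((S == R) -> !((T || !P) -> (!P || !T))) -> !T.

20

Initial set: {(((S == R) -> !((T || !P) -> (!P || !T))) -> !T)}.
(((S == R) -> !((T || !P) -> (!P || !T))) -> !T): β-rule — branch into !((S == R) -> !((T || !P) -> (!P || !T)))  //  !T.
  branch 1 (add !((S == R) -> !((T || !P) -> (!P || !T)))):
    !((S == R) -> !((T || !P) -> (!P || !T))): α-rule — add (S == R), !!((T || !P) -> (!P || !T)).
    (S == R): β-rule — branch into S, R  //  !S, !R.
      branch 1.1 (add S, R):
        !!((T || !P) -> (!P || !T)): β-rule — branch into !(T || !P)  //  (!P || !T).
          branch 1.1.1 (add !(T || !P)):
            !(T || !P): α-rule — add !T, !!P.
            ○ open, literals {P=1, R=1, S=1, T=0}.
          branch 1.1.2 (add (!P || !T)):
            (!P || !T): β-rule — branch into !P  //  !T.
              branch 1.1.2.1 (add !P):
                ○ open, literals {P=0, R=1, S=1}.
              branch 1.1.2.2 (add !T):
                ○ open, literals {R=1, S=1, T=0}.
      branch 1.2 (add !S, !R):
        !!((T || !P) -> (!P || !T)): β-rule — branch into !(T || !P)  //  (!P || !T).
          branch 1.2.1 (add !(T || !P)):
            !(T || !P): α-rule — add !T, !!P.
            ○ open, literals {P=1, R=0, S=0, T=0}.
          branch 1.2.2 (add (!P || !T)):
            (!P || !T): β-rule — branch into !P  //  !T.
              branch 1.2.2.1 (add !P):
                ○ open, literals {P=0, R=0, S=0}.
              branch 1.2.2.2 (add !T):
                ○ open, literals {R=0, S=0, T=0}.
  branch 2 (add !T):
    ○ open, literals {T=0}.
0 branches closed, 7 open.
Each open branch fixes some atoms; the unmentioned ones are free. Counting distinct full assignments: branch {P=1, R=1, S=1, T=0} (Q) contributes 2 new; branch {P=0, R=1, S=1} (T, Q) contributes 4 new; branch {R=1, S=1, T=0} (P, Q) contributes 0 new; branch {P=1, R=0, S=0, T=0} (Q) contributes 2 new; branch {P=0, R=0, S=0} (T, Q) contributes 4 new; branch {R=0, S=0, T=0} (P, Q) contributes 0 new; branch {T=0} (P, S, R, Q) contributes 8 new. Total: 20.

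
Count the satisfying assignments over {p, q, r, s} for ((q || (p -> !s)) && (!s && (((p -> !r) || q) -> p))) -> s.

Initial set: {(((q || (p -> !s)) && (!s && (((p -> !r) || q) -> p))) -> s)}.
(((q || (p -> !s)) && (!s && (((p -> !r) || q) -> p))) -> s): β-rule — branch into !((q || (p -> !s)) && (!s && (((p -> !r) || q) -> p)))  //  s.
  branch 1 (add !((q || (p -> !s)) && (!s && (((p -> !r) || q) -> p)))):
    !((q || (p -> !s)) && (!s && (((p -> !r) || q) -> p))): β-rule — branch into !(q || (p -> !s))  //  !(!s && (((p -> !r) || q) -> p)).
      branch 1.1 (add !(q || (p -> !s))):
        !(q || (p -> !s)): α-rule — add !q, !(p -> !s).
        !(p -> !s): α-rule — add p, !!s.
        ○ open, literals {p=true, q=false, s=true}.
      branch 1.2 (add !(!s && (((p -> !r) || q) -> p))):
        !(!s && (((p -> !r) || q) -> p)): β-rule — branch into !!s  //  !(((p -> !r) || q) -> p).
          branch 1.2.1 (add !!s):
            ○ open, literals {s=true}.
          branch 1.2.2 (add !(((p -> !r) || q) -> p)):
            !(((p -> !r) || q) -> p): α-rule — add ((p -> !r) || q), !p.
            ((p -> !r) || q): β-rule — branch into (p -> !r)  //  q.
              branch 1.2.2.1 (add (p -> !r)):
                (p -> !r): β-rule — branch into !p  //  !r.
                  branch 1.2.2.1.1 (add !p):
                    ○ open, literals {p=false}.
                  branch 1.2.2.1.2 (add !r):
                    ○ open, literals {p=false, r=false}.
              branch 1.2.2.2 (add q):
                ○ open, literals {p=false, q=true}.
  branch 2 (add s):
    ○ open, literals {s=true}.
0 branches closed, 6 open.
Each open branch fixes some atoms; the unmentioned ones are free. Counting distinct full assignments: branch {p=true, q=false, s=true} (r) contributes 2 new; branch {s=true} (p, q, r) contributes 6 new; branch {p=false} (q, r, s) contributes 4 new; branch {p=false, r=false} (q, s) contributes 0 new; branch {p=false, q=true} (r, s) contributes 0 new; branch {s=true} (p, q, r) contributes 0 new. Total: 12.

12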